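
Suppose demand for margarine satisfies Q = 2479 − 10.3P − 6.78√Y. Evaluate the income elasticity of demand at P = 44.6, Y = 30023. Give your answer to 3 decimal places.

At P = 44.6, Y = 30023: Q = 844.839.
Holding P constant, ∂Q/∂Y = -6.78/(2√Y) = -0.0195647.
η_Y = (∂Q/∂Y)·(Y/Q) = -0.0195647 × (30023/844.839) = -0.695.

-0.695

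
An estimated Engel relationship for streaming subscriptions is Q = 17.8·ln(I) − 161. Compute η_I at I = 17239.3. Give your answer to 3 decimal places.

1.408

At I = 17239.3: Q = 12.638.
dQ/dI = 17.8/I = 0.00103252 at this income.
η = (dQ/dI)·(I/Q) = 0.00103252 × (17239.3/12.638) = 1.408.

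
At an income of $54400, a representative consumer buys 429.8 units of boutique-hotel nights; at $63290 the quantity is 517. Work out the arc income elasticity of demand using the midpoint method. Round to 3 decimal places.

1.219

ΔQ = 517 − 429.8 = 87.2; midpoint Q̄ = (429.8 + 517)/2 = 473.4.
ΔI = 63290 − 54400 = 8890; midpoint Ī = (54400 + 63290)/2 = 58845.
η = (ΔQ/Q̄) ÷ (ΔI/Ī) = (87.2/473.4) ÷ (8890/58845) = 1.219.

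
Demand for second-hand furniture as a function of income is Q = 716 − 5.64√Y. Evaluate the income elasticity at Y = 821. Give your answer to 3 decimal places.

At Y = 821: Q = 554.397.
dQ/dY = -5.64/(2√Y) = -0.0984187 at this income.
η = (dQ/dY)·(Y/Q) = -0.0984187 × (821/554.397) = -0.146.

-0.146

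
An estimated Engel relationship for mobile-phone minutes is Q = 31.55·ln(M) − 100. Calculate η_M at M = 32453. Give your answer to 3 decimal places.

0.139

At M = 32453: Q = 227.727.
dQ/dM = 31.55/M = 0.000972175 at this income.
η = (dQ/dM)·(M/Q) = 0.000972175 × (32453/227.727) = 0.139.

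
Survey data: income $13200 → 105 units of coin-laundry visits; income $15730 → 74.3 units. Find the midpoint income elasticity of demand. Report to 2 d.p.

-1.96

ΔQ = 74.3 − 105 = -30.7; midpoint Q̄ = (105 + 74.3)/2 = 89.65.
ΔI = 15730 − 13200 = 2530; midpoint Ī = (13200 + 15730)/2 = 14465.
η = (ΔQ/Q̄) ÷ (ΔI/Ī) = (-30.7/89.65) ÷ (2530/14465) = -1.96.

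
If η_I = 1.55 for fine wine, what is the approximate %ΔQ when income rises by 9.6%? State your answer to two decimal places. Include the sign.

14.88%

%ΔQ ≈ η × %ΔI = 1.55 × 9.6% = 14.88%.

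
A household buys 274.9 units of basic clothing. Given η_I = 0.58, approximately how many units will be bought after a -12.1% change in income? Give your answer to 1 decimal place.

%ΔQ ≈ η × %ΔI = 0.58 × (-12.1%) = -7.018%.
New Q ≈ 274.9 × (1 − 0.07018) = 255.6.

255.6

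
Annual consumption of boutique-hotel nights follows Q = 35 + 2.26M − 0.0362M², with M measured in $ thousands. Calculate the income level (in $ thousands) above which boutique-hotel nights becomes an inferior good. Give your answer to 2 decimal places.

dQ/dM = 2.26 − 0.0724M.
The good is inferior where dQ/dM < 0. Setting dQ/dM = 0 gives M = 2.26 / 0.0724 = 31.22.

31.22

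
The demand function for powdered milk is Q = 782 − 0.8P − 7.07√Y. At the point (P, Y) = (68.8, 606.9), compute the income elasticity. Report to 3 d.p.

-0.158

At P = 68.8, Y = 606.9: Q = 552.788.
Holding P constant, ∂Q/∂Y = -7.07/(2√Y) = -0.143493.
η_Y = (∂Q/∂Y)·(Y/Q) = -0.143493 × (606.9/552.788) = -0.158.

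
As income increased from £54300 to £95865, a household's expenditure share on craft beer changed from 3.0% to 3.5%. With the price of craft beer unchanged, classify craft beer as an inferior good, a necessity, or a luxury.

The budget share rises as income rises, so η > 1.

luxury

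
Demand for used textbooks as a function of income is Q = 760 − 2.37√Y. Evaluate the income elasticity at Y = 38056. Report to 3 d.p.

At Y = 38056: Q = 297.662.
dQ/dY = -2.37/(2√Y) = -0.00607445 at this income.
η = (dQ/dY)·(Y/Q) = -0.00607445 × (38056/297.662) = -0.777.

-0.777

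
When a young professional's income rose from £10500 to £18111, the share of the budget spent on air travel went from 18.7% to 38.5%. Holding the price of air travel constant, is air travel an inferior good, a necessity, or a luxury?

The budget share rises as income rises, so η > 1.

luxury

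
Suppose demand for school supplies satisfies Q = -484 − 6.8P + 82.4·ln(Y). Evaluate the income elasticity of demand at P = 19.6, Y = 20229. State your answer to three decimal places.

At P = 19.6, Y = 20229: Q = 199.705.
Holding P constant, ∂Q/∂Y = 82.4/Y = 0.00407336.
η_Y = (∂Q/∂Y)·(Y/Q) = 0.00407336 × (20229/199.705) = 0.413.

0.413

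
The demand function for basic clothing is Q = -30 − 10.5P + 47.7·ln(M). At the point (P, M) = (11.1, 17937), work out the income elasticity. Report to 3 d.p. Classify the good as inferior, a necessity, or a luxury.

0.149 (necessity)

At P = 11.1, M = 17937: Q = 320.653.
Holding P constant, ∂Q/∂M = 47.7/M = 0.00265931.
η_M = (∂Q/∂M)·(M/Q) = 0.00265931 × (17937/320.653) = 0.149.
Since 0 < η < 1, this is a necessity.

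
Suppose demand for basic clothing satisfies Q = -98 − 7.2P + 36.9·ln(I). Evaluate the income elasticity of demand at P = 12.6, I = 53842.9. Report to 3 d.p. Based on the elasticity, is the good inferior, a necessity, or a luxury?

0.173 (necessity)

At P = 12.6, I = 53842.9: Q = 213.262.
Holding P constant, ∂Q/∂I = 36.9/I = 0.000685327.
η_I = (∂Q/∂I)·(I/Q) = 0.000685327 × (53842.9/213.262) = 0.173.
Since 0 < η < 1, this is a necessity.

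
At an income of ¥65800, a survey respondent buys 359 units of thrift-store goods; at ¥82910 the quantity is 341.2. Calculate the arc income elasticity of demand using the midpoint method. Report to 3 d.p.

-0.221

ΔQ = 341.2 − 359 = -17.8; midpoint Q̄ = (359 + 341.2)/2 = 350.1.
ΔI = 82910 − 65800 = 17110; midpoint Ī = (65800 + 82910)/2 = 74355.
η = (ΔQ/Q̄) ÷ (ΔI/Ī) = (-17.8/350.1) ÷ (17110/74355) = -0.221.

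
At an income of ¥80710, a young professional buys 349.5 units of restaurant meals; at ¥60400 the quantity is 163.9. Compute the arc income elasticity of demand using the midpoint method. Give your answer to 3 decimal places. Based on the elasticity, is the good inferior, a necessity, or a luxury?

ΔQ = 163.9 − 349.5 = -185.6; midpoint Q̄ = (349.5 + 163.9)/2 = 256.7.
ΔI = 60400 − 80710 = -20310; midpoint Ī = (80710 + 60400)/2 = 70555.
η = (ΔQ/Q̄) ÷ (ΔI/Ī) = (-185.6/256.7) ÷ (-20310/70555) = 2.512.
η > 1 ⇒ luxury.

2.512 (luxury)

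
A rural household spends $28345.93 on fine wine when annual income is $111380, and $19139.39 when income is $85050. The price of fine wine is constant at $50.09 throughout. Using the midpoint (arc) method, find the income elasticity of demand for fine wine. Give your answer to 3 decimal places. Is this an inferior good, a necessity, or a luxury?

With a constant price, Q₁ = 28345.93/50.09 = 565.900 and Q₂ = 19139.39/50.09 = 382.100 (equivalently, work directly with expenditure since P cancels).
Midpoint %ΔQ = (19139.39 − 28345.93)/23742.66 = -0.38776; midpoint %ΔI = (85050 − 111380)/98215 = -0.26809.
η = -0.38776 / -0.26809 = 1.446.
η > 1 ⇒ luxury.

1.446 (luxury)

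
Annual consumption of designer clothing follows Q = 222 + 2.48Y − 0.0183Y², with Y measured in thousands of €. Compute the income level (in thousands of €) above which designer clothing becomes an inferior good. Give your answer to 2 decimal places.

dQ/dY = 2.48 − 0.0366Y.
The good is inferior where dQ/dY < 0. Setting dQ/dY = 0 gives Y = 2.48 / 0.0366 = 67.76.

67.76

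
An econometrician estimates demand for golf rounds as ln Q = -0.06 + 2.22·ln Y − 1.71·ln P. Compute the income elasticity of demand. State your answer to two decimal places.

In a log-linear demand, the coefficient on ln Y is the income elasticity.
So η = 2.22.

2.22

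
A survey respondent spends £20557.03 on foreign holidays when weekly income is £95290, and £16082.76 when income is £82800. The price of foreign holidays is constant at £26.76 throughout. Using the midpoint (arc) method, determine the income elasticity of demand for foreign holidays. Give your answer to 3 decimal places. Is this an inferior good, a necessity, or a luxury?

1.741 (luxury)

With a constant price, Q₁ = 20557.03/26.76 = 768.200 and Q₂ = 16082.76/26.76 = 601.000 (equivalently, work directly with expenditure since P cancels).
Midpoint %ΔQ = (16082.76 − 20557.03)/18319.90 = -0.24423; midpoint %ΔI = (82800 − 95290)/89045 = -0.14027.
η = -0.24423 / -0.14027 = 1.741.
η > 1 ⇒ luxury.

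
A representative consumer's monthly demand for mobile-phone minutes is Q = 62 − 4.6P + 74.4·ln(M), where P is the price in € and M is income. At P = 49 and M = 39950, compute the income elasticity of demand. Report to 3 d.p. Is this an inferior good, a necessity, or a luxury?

0.119 (necessity)

At P = 49, M = 39950: Q = 624.897.
Holding P constant, ∂Q/∂M = 74.4/M = 0.00186233.
η_M = (∂Q/∂M)·(M/Q) = 0.00186233 × (39950/624.897) = 0.119.
Since 0 < η < 1, this is a necessity.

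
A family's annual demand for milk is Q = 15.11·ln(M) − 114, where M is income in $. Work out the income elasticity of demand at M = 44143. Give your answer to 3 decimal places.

At M = 44143: Q = 47.604.
dQ/dM = 15.11/M = 0.000342297 at this income.
η = (dQ/dM)·(M/Q) = 0.000342297 × (44143/47.604) = 0.317.

0.317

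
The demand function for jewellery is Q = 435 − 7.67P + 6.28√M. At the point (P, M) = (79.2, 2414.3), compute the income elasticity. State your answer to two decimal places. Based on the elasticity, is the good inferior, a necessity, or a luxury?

1.13 (luxury)

At P = 79.2, M = 2414.3: Q = 136.107.
Holding P constant, ∂Q/∂M = 6.28/(2√M) = 0.0639049.
η_M = (∂Q/∂M)·(M/Q) = 0.0639049 × (2414.3/136.107) = 1.13.
Since η > 1, this is a luxury.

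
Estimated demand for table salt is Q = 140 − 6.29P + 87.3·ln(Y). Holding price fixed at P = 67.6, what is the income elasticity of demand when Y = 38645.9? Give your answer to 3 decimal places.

0.137

At P = 67.6, Y = 38645.9: Q = 636.876.
Holding P constant, ∂Q/∂Y = 87.3/Y = 0.00225897.
η_Y = (∂Q/∂Y)·(Y/Q) = 0.00225897 × (38645.9/636.876) = 0.137.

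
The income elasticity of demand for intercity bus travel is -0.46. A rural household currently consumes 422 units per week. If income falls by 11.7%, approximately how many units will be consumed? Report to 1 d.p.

%ΔQ ≈ η × %ΔI = -0.46 × (-11.7%) = 5.382%.
New Q ≈ 422 × (1 + 0.05382) = 444.7.

444.7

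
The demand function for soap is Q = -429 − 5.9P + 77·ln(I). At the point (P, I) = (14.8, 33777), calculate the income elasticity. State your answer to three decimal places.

At P = 14.8, I = 33777: Q = 286.600.
Holding P constant, ∂Q/∂I = 77/I = 0.00227966.
η_I = (∂Q/∂I)·(I/Q) = 0.00227966 × (33777/286.600) = 0.269.

0.269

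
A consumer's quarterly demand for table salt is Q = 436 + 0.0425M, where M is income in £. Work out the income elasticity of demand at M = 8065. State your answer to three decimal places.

At M = 8065: Q = 778.763.
dQ/dM = 0.0425.
η = (dQ/dM)·(M/Q) = 0.0425 × (8065/778.763) = 0.440.

0.440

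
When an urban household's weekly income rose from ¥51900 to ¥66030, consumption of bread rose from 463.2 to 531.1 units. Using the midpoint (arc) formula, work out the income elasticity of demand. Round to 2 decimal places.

ΔQ = 531.1 − 463.2 = 67.9; midpoint Q̄ = (463.2 + 531.1)/2 = 497.15.
ΔI = 66030 − 51900 = 14130; midpoint Ī = (51900 + 66030)/2 = 58965.
η = (ΔQ/Q̄) ÷ (ΔI/Ī) = (67.9/497.15) ÷ (14130/58965) = 0.57.

0.57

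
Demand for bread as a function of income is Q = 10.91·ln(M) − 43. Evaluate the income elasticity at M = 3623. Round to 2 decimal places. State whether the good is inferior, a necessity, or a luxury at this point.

0.24 (necessity)

At M = 3623: Q = 46.408.
dQ/dM = 10.91/M = 0.00301132 at this income.
η = (dQ/dM)·(M/Q) = 0.00301132 × (3623/46.408) = 0.24.
Since 0 < η < 1, the good is a necessity.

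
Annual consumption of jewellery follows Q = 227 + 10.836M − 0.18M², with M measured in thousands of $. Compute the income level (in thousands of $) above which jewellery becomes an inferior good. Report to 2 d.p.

dQ/dM = 10.836 − 0.36M.
The good is inferior where dQ/dM < 0. Setting dQ/dM = 0 gives M = 10.836 / 0.36 = 30.10.

30.10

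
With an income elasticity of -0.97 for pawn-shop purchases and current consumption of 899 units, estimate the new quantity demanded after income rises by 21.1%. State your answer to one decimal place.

%ΔQ ≈ η × %ΔI = -0.97 × 21.1% = -20.467%.
New Q ≈ 899 × (1 − 0.20467) = 715.0.

715.0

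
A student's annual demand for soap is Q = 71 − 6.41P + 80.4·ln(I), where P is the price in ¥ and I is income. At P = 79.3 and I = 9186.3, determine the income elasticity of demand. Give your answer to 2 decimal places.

At P = 79.3, I = 9186.3: Q = 296.375.
Holding P constant, ∂Q/∂I = 80.4/I = 0.00875216.
η_I = (∂Q/∂I)·(I/Q) = 0.00875216 × (9186.3/296.375) = 0.27.

0.27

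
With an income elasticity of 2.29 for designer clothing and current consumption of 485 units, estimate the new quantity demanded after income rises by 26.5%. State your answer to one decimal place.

%ΔQ ≈ η × %ΔI = 2.29 × 26.5% = 60.685%.
New Q ≈ 485 × (1 + 0.60685) = 779.3.

779.3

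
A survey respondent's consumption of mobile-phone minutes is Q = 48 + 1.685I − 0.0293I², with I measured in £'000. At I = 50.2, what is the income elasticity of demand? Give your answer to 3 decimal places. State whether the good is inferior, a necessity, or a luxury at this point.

-1.074 (inferior good)

At I = 50.2: Q = 58.7498.
dQ/dI = 1.685 − 0.0586I = -1.25672.
η = (dQ/dI)·(I/Q) = -1.25672 × (50.2/58.7498) = -1.074.
η < 0 ⇒ inferior good.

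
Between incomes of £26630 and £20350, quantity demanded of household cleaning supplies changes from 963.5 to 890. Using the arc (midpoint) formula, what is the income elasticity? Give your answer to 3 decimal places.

ΔQ = 890 − 963.5 = -73.5; midpoint Q̄ = (963.5 + 890)/2 = 926.75.
ΔI = 20350 − 26630 = -6280; midpoint Ī = (26630 + 20350)/2 = 23490.
η = (ΔQ/Q̄) ÷ (ΔI/Ī) = (-73.5/926.75) ÷ (-6280/23490) = 0.297.

0.297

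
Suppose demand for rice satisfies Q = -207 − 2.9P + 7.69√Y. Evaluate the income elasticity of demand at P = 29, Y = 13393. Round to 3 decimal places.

At P = 29, Y = 13393: Q = 598.849.
Holding P constant, ∂Q/∂Y = 7.69/(2√Y) = 0.0332244.
η_Y = (∂Q/∂Y)·(Y/Q) = 0.0332244 × (13393/598.849) = 0.743.

0.743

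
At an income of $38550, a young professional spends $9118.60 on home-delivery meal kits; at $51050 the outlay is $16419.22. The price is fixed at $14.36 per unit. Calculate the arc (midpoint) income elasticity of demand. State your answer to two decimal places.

With a constant price, Q₁ = 9118.60/14.36 = 635.000 and Q₂ = 16419.22/14.36 = 1143.400 (equivalently, work directly with expenditure since P cancels).
Midpoint %ΔQ = (16419.22 − 9118.60)/12768.91 = 0.57175; midpoint %ΔI = (51050 − 38550)/44800 = 0.27902.
η = 0.57175 / 0.27902 = 2.05.

2.05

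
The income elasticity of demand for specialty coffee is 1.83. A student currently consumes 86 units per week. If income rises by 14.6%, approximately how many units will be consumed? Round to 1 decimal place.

109.0

%ΔQ ≈ η × %ΔI = 1.83 × 14.6% = 26.718%.
New Q ≈ 86 × (1 + 0.26718) = 109.0.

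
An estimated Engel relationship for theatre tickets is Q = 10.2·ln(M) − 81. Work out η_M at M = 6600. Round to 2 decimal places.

At M = 6600: Q = 8.707.
dQ/dM = 10.2/M = 0.00154545 at this income.
η = (dQ/dM)·(M/Q) = 0.00154545 × (6600/8.707) = 1.17.

1.17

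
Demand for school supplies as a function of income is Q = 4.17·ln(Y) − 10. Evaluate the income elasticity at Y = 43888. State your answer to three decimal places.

0.121

At Y = 43888: Q = 34.575.
dQ/dY = 4.17/Y = 0.0000950146 at this income.
η = (dQ/dY)·(Y/Q) = 0.0000950146 × (43888/34.575) = 0.121.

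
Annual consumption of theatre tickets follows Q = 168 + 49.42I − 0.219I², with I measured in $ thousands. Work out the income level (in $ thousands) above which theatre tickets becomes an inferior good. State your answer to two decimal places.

112.83

dQ/dI = 49.42 − 0.438I.
The good is inferior where dQ/dI < 0. Setting dQ/dI = 0 gives I = 49.42 / 0.438 = 112.83.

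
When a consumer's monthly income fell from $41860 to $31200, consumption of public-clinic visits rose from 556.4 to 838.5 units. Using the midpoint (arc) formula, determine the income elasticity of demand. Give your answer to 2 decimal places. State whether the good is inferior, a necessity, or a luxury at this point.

ΔQ = 838.5 − 556.4 = 282.1; midpoint Q̄ = (556.4 + 838.5)/2 = 697.45.
ΔI = 31200 − 41860 = -10660; midpoint Ī = (41860 + 31200)/2 = 36530.
η = (ΔQ/Q̄) ÷ (ΔI/Ī) = (282.1/697.45) ÷ (-10660/36530) = -1.39.
η < 0 ⇒ inferior good.

-1.39 (inferior good)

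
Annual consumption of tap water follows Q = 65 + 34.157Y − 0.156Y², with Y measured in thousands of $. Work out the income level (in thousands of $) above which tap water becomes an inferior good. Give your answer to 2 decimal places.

dQ/dY = 34.157 − 0.312Y.
The good is inferior where dQ/dY < 0. Setting dQ/dY = 0 gives Y = 34.157 / 0.312 = 109.48.

109.48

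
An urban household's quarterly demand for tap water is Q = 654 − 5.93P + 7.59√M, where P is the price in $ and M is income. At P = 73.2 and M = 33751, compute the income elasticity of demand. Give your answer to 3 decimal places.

0.432

At P = 73.2, M = 33751: Q = 1614.317.
Holding P constant, ∂Q/∂M = 7.59/(2√M) = 0.0206571.
η_M = (∂Q/∂M)·(M/Q) = 0.0206571 × (33751/1614.317) = 0.432.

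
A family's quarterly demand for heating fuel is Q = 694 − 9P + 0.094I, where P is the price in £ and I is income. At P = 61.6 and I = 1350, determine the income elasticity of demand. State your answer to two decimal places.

0.48

At P = 61.6, I = 1350: Q = 266.500.
Holding P constant, ∂Q/∂I = 0.094.
η_I = (∂Q/∂I)·(I/Q) = 0.094 × (1350/266.500) = 0.48.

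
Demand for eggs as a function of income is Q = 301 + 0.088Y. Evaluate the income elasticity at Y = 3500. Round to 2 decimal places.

0.51

At Y = 3500: Q = 609.000.
dQ/dY = 0.088.
η = (dQ/dY)·(Y/Q) = 0.088 × (3500/609.000) = 0.51.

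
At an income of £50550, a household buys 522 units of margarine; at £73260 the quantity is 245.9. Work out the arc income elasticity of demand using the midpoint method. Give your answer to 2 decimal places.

-1.96

ΔQ = 245.9 − 522 = -276.1; midpoint Q̄ = (522 + 245.9)/2 = 383.95.
ΔI = 73260 − 50550 = 22710; midpoint Ī = (50550 + 73260)/2 = 61905.
η = (ΔQ/Q̄) ÷ (ΔI/Ī) = (-276.1/383.95) ÷ (22710/61905) = -1.96.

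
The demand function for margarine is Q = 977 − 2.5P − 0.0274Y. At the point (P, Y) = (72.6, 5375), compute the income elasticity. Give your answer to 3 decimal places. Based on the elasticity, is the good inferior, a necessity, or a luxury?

-0.227 (inferior good)

At P = 72.6, Y = 5375: Q = 648.225.
Holding P constant, ∂Q/∂Y = −0.0274.
η_Y = (∂Q/∂Y)·(Y/Q) = -0.0274 × (5375/648.225) = -0.227.
Since η < 0, this is an inferior good.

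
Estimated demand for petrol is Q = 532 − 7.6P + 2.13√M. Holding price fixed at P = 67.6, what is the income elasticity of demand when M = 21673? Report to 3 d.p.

0.473

At P = 67.6, M = 21673: Q = 331.813.
Holding P constant, ∂Q/∂M = 2.13/(2√M) = 0.00723419.
η_M = (∂Q/∂M)·(M/Q) = 0.00723419 × (21673/331.813) = 0.473.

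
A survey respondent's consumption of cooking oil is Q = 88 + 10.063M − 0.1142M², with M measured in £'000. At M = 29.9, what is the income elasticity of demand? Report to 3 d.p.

At M = 29.9: Q = 286.7878.
dQ/dM = 10.063 − 0.2284M = 3.23384.
η = (dQ/dM)·(M/Q) = 3.23384 × (29.9/286.7878) = 0.337.

0.337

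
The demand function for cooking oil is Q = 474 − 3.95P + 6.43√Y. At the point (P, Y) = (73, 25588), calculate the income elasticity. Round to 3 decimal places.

0.424

At P = 73, Y = 25588: Q = 1214.209.
Holding P constant, ∂Q/∂Y = 6.43/(2√Y) = 0.0200985.
η_Y = (∂Q/∂Y)·(Y/Q) = 0.0200985 × (25588/1214.209) = 0.424.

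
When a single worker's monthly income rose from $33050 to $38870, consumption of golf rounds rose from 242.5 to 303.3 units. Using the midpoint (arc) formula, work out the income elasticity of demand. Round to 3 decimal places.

1.377

ΔQ = 303.3 − 242.5 = 60.8; midpoint Q̄ = (242.5 + 303.3)/2 = 272.9.
ΔI = 38870 − 33050 = 5820; midpoint Ī = (33050 + 38870)/2 = 35960.
η = (ΔQ/Q̄) ÷ (ΔI/Ī) = (60.8/272.9) ÷ (5820/35960) = 1.377.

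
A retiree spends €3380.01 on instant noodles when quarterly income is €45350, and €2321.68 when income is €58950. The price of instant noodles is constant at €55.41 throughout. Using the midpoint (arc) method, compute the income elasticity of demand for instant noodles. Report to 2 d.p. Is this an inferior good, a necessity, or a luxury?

With a constant price, Q₁ = 3380.01/55.41 = 61.000 and Q₂ = 2321.68/55.41 = 41.900 (equivalently, work directly with expenditure since P cancels).
Midpoint %ΔQ = (2321.68 − 3380.01)/2850.85 = -0.37123; midpoint %ΔI = (58950 − 45350)/52150 = 0.26079.
η = -0.37123 / 0.26079 = -1.42.
η < 0 ⇒ inferior good.

-1.42 (inferior good)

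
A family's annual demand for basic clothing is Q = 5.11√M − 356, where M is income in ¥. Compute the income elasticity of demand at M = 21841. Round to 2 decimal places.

At M = 21841: Q = 399.192.
dQ/dM = 5.11/(2√M) = 0.0172884 at this income.
η = (dQ/dM)·(M/Q) = 0.0172884 × (21841/399.192) = 0.95.

0.95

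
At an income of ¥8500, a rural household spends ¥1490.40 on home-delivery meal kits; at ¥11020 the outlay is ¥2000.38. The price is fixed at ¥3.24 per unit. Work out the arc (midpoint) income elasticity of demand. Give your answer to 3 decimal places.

1.132

With a constant price, Q₁ = 1490.40/3.24 = 460.000 and Q₂ = 2000.38/3.24 = 617.401 (equivalently, work directly with expenditure since P cancels).
Midpoint %ΔQ = (2000.38 − 1490.40)/1745.39 = 0.29219; midpoint %ΔI = (11020 − 8500)/9760 = 0.25820.
η = 0.29219 / 0.25820 = 1.132.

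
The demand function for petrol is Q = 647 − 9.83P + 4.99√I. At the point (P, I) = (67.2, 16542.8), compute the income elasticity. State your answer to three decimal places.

0.511

At P = 67.2, I = 16542.8: Q = 628.232.
Holding P constant, ∂Q/∂I = 4.99/(2√I) = 0.0193984.
η_I = (∂Q/∂I)·(I/Q) = 0.0193984 × (16542.8/628.232) = 0.511.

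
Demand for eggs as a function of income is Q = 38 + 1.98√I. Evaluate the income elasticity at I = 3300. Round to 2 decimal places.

At I = 3300: Q = 151.742.
dQ/dI = 1.98/(2√I) = 0.0172337 at this income.
η = (dQ/dI)·(I/Q) = 0.0172337 × (3300/151.742) = 0.37.

0.37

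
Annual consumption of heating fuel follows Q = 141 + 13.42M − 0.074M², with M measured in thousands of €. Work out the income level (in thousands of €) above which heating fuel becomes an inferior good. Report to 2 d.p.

90.68

dQ/dM = 13.42 − 0.148M.
The good is inferior where dQ/dM < 0. Setting dQ/dM = 0 gives M = 13.42 / 0.148 = 90.68.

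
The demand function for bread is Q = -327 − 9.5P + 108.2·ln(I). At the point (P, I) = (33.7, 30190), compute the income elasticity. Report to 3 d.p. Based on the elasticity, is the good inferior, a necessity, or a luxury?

0.231 (necessity)

At P = 33.7, I = 30190: Q = 468.962.
Holding P constant, ∂Q/∂I = 108.2/I = 0.00358397.
η_I = (∂Q/∂I)·(I/Q) = 0.00358397 × (30190/468.962) = 0.231.
Since 0 < η < 1, this is a necessity.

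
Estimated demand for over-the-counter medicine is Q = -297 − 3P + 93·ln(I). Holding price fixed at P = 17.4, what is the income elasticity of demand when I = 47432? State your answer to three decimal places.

0.143

At P = 17.4, I = 47432: Q = 652.136.
Holding P constant, ∂Q/∂I = 93/I = 0.0019607.
η_I = (∂Q/∂I)·(I/Q) = 0.0019607 × (47432/652.136) = 0.143.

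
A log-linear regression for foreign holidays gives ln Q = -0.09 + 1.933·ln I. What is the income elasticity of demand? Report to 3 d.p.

In a log-linear demand, the coefficient on ln I is the income elasticity.
So η = 1.933.

1.933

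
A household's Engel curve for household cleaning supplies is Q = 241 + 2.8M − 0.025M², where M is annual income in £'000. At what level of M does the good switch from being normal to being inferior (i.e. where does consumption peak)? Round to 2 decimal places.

dQ/dM = 2.8 − 0.05M.
The good is inferior where dQ/dM < 0. Setting dQ/dM = 0 gives M = 2.8 / 0.05 = 56.00.

56.00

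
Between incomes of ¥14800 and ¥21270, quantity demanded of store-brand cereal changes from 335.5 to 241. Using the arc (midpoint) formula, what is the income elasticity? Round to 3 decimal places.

ΔQ = 241 − 335.5 = -94.5; midpoint Q̄ = (335.5 + 241)/2 = 288.25.
ΔI = 21270 − 14800 = 6470; midpoint Ī = (14800 + 21270)/2 = 18035.
η = (ΔQ/Q̄) ÷ (ΔI/Ī) = (-94.5/288.25) ÷ (6470/18035) = -0.914.

-0.914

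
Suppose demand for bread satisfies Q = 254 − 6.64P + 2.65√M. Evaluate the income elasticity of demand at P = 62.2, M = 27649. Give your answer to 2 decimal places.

At P = 62.2, M = 27649: Q = 281.634.
Holding P constant, ∂Q/∂M = 2.65/(2√M) = 0.00796849.
η_M = (∂Q/∂M)·(M/Q) = 0.00796849 × (27649/281.634) = 0.78.

0.78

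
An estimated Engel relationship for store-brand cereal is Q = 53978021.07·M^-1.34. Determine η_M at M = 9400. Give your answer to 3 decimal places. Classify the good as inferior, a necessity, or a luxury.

For Q = A·M^β the income elasticity is constant and equal to β.
Here β = -1.34, so η = -1.340.
Since η < 0, the good is an inferior good.

-1.340 (inferior good)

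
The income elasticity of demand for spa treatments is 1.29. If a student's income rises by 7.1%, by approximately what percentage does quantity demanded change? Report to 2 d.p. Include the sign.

%ΔQ ≈ η × %ΔI = 1.29 × 7.1% = 9.16%.

9.16%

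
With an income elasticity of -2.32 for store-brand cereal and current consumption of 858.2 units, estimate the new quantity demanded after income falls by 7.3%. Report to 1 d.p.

%ΔQ ≈ η × %ΔI = -2.32 × (-7.3%) = 16.936%.
New Q ≈ 858.2 × (1 + 0.16936) = 1003.5.

1003.5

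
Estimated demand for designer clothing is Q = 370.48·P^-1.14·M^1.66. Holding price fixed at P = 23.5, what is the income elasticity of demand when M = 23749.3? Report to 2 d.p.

For a multiplicative demand Q = A·P^α·M^β, the income elasticity is β everywhere.
Here β = 1.66, so η = 1.66.

1.66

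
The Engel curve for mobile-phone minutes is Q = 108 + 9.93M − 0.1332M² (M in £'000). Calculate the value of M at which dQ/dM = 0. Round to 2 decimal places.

37.27

dQ/dM = 9.93 − 0.2664M.
The good is inferior where dQ/dM < 0. Setting dQ/dM = 0 gives M = 9.93 / 0.2664 = 37.27.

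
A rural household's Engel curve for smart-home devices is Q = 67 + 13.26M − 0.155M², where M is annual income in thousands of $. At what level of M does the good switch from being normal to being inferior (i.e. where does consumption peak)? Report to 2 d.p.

dQ/dM = 13.26 − 0.31M.
The good is inferior where dQ/dM < 0. Setting dQ/dM = 0 gives M = 13.26 / 0.31 = 42.77.

42.77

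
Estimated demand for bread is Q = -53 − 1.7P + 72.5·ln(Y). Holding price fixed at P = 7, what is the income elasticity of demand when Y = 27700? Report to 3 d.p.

0.107

At P = 7, Y = 27700: Q = 676.716.
Holding P constant, ∂Q/∂Y = 72.5/Y = 0.00261733.
η_Y = (∂Q/∂Y)·(Y/Q) = 0.00261733 × (27700/676.716) = 0.107.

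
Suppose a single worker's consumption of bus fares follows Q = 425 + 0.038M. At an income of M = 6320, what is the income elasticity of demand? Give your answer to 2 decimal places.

At M = 6320: Q = 665.160.
dQ/dM = 0.038.
η = (dQ/dM)·(M/Q) = 0.038 × (6320/665.160) = 0.36.

0.36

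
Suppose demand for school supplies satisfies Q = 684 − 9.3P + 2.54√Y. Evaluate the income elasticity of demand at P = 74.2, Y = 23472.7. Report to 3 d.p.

0.508

At P = 74.2, Y = 23472.7: Q = 383.088.
Holding P constant, ∂Q/∂Y = 2.54/(2√Y) = 0.00828938.
η_Y = (∂Q/∂Y)·(Y/Q) = 0.00828938 × (23472.7/383.088) = 0.508.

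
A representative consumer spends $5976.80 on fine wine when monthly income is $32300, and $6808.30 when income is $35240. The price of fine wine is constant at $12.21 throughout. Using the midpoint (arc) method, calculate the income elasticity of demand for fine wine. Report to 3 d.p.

With a constant price, Q₁ = 5976.80/12.21 = 489.500 and Q₂ = 6808.30/12.21 = 557.600 (equivalently, work directly with expenditure since P cancels).
Midpoint %ΔQ = (6808.30 − 5976.80)/6392.55 = 0.13007; midpoint %ΔI = (35240 − 32300)/33770 = 0.08706.
η = 0.13007 / 0.08706 = 1.494.

1.494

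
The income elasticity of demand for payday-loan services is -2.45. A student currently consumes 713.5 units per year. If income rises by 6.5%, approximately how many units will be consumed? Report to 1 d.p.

%ΔQ ≈ η × %ΔI = -2.45 × 6.5% = -15.925%.
New Q ≈ 713.5 × (1 − 0.15925) = 599.9.

599.9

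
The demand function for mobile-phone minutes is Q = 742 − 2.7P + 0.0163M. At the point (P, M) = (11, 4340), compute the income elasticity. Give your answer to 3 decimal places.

At P = 11, M = 4340: Q = 783.042.
Holding P constant, ∂Q/∂M = 0.0163.
η_M = (∂Q/∂M)·(M/Q) = 0.0163 × (4340/783.042) = 0.090.

0.090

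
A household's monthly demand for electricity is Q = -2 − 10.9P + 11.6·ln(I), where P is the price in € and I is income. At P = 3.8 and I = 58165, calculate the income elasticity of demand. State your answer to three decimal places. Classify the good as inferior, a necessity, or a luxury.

0.138 (necessity)

At P = 3.8, I = 58165: Q = 83.844.
Holding P constant, ∂Q/∂I = 11.6/I = 0.000199433.
η_I = (∂Q/∂I)·(I/Q) = 0.000199433 × (58165/83.844) = 0.138.
Since 0 < η < 1, this is a necessity.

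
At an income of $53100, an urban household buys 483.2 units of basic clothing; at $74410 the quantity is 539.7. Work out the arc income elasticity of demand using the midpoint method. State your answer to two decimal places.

ΔQ = 539.7 − 483.2 = 56.5; midpoint Q̄ = (483.2 + 539.7)/2 = 511.45.
ΔI = 74410 − 53100 = 21310; midpoint Ī = (53100 + 74410)/2 = 63755.
η = (ΔQ/Q̄) ÷ (ΔI/Ī) = (56.5/511.45) ÷ (21310/63755) = 0.33.

0.33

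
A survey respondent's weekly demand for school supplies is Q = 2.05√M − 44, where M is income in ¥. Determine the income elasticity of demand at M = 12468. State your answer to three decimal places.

0.619

At M = 12468: Q = 184.903.
dQ/dM = 2.05/(2√M) = 0.00917964 at this income.
η = (dQ/dM)·(M/Q) = 0.00917964 × (12468/184.903) = 0.619.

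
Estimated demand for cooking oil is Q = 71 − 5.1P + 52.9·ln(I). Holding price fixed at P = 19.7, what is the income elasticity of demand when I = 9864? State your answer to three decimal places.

0.116

At P = 19.7, I = 9864: Q = 457.033.
Holding P constant, ∂Q/∂I = 52.9/I = 0.00536294.
η_I = (∂Q/∂I)·(I/Q) = 0.00536294 × (9864/457.033) = 0.116.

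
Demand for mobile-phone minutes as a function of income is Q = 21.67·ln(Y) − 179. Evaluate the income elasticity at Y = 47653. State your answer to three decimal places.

0.398

At Y = 47653: Q = 54.423.
dQ/dY = 21.67/Y = 0.000454746 at this income.
η = (dQ/dY)·(Y/Q) = 0.000454746 × (47653/54.423) = 0.398.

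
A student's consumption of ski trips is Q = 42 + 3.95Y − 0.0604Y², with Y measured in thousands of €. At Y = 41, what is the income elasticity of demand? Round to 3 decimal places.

At Y = 41: Q = 102.4176.
dQ/dY = 3.95 − 0.1208Y = -1.00280.
η = (dQ/dY)·(Y/Q) = -1.00280 × (41/102.4176) = -0.401.

-0.401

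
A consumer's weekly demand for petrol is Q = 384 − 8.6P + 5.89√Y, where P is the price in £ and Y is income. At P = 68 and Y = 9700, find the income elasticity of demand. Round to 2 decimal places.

At P = 68, Y = 9700: Q = 379.298.
Holding P constant, ∂Q/∂Y = 5.89/(2√Y) = 0.0299019.
η_Y = (∂Q/∂Y)·(Y/Q) = 0.0299019 × (9700/379.298) = 0.76.

0.76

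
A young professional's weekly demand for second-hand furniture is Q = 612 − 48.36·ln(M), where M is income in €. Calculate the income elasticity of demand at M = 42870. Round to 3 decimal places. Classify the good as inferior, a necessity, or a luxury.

-0.503 (inferior good)

At M = 42870: Q = 96.196.
dQ/dM = -48.36/M = -0.00112806 at this income.
η = (dQ/dM)·(M/Q) = -0.00112806 × (42870/96.196) = -0.503.
Since η < 0, the good is an inferior good.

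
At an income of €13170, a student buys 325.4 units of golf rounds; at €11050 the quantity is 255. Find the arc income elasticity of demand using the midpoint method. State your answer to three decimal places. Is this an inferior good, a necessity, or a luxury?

1.386 (luxury)

ΔQ = 255 − 325.4 = -70.4; midpoint Q̄ = (325.4 + 255)/2 = 290.2.
ΔI = 11050 − 13170 = -2120; midpoint Ī = (13170 + 11050)/2 = 12110.
η = (ΔQ/Q̄) ÷ (ΔI/Ī) = (-70.4/290.2) ÷ (-2120/12110) = 1.386.
η > 1 ⇒ luxury.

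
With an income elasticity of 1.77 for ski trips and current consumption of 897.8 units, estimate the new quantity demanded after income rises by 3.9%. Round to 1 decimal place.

%ΔQ ≈ η × %ΔI = 1.77 × 3.9% = 6.903%.
New Q ≈ 897.8 × (1 + 0.06903) = 959.8.

959.8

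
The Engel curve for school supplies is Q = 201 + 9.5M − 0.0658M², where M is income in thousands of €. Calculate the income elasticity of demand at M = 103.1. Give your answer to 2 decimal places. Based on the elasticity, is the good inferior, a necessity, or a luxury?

-0.87 (inferior good)

At M = 103.1: Q = 481.0217.
dQ/dM = 9.5 − 0.1316M = -4.06796.
η = (dQ/dM)·(M/Q) = -4.06796 × (103.1/481.0217) = -0.87.
η < 0 ⇒ inferior good.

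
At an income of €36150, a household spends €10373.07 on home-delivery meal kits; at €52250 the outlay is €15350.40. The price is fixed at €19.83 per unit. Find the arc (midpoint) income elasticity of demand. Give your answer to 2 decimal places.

1.06

With a constant price, Q₁ = 10373.07/19.83 = 523.100 and Q₂ = 15350.40/19.83 = 774.100 (equivalently, work directly with expenditure since P cancels).
Midpoint %ΔQ = (15350.40 − 10373.07)/12861.74 = 0.38699; midpoint %ΔI = (52250 − 36150)/44200 = 0.36425.
η = 0.38699 / 0.36425 = 1.06.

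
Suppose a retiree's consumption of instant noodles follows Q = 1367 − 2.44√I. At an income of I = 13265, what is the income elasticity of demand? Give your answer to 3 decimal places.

At I = 13265: Q = 1085.976.
dQ/dI = -2.44/(2√I) = -0.0105927 at this income.
η = (dQ/dI)·(I/Q) = -0.0105927 × (13265/1085.976) = -0.129.

-0.129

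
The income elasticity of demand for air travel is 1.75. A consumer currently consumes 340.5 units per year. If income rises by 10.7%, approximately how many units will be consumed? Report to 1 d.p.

%ΔQ ≈ η × %ΔI = 1.75 × 10.7% = 18.725%.
New Q ≈ 340.5 × (1 + 0.18725) = 404.3.

404.3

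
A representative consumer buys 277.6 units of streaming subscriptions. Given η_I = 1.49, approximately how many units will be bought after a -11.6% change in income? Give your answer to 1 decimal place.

229.6

%ΔQ ≈ η × %ΔI = 1.49 × (-11.6%) = -17.284%.
New Q ≈ 277.6 × (1 − 0.17284) = 229.6.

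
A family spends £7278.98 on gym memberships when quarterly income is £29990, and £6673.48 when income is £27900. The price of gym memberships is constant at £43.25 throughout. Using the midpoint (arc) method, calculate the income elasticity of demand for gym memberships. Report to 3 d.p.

With a constant price, Q₁ = 7278.98/43.25 = 168.300 and Q₂ = 6673.48/43.25 = 154.300 (equivalently, work directly with expenditure since P cancels).
Midpoint %ΔQ = (6673.48 − 7278.98)/6976.23 = -0.08679; midpoint %ΔI = (27900 − 29990)/28945 = -0.07221.
η = -0.08679 / -0.07221 = 1.202.

1.202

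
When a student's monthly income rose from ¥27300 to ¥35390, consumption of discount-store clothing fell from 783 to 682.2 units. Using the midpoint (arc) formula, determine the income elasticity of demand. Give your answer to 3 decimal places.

ΔQ = 682.2 − 783 = -100.8; midpoint Q̄ = (783 + 682.2)/2 = 732.6.
ΔI = 35390 − 27300 = 8090; midpoint Ī = (27300 + 35390)/2 = 31345.
η = (ΔQ/Q̄) ÷ (ΔI/Ī) = (-100.8/732.6) ÷ (8090/31345) = -0.533.

-0.533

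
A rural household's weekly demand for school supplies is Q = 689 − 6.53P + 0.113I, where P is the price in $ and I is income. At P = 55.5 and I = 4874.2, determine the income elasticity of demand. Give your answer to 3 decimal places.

At P = 55.5, I = 4874.2: Q = 877.370.
Holding P constant, ∂Q/∂I = 0.113.
η_I = (∂Q/∂I)·(I/Q) = 0.113 × (4874.2/877.370) = 0.628.

0.628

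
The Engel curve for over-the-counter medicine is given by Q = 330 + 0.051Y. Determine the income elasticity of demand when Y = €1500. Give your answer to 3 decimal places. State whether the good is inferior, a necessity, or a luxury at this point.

At Y = 1500: Q = 406.500.
dQ/dY = 0.051.
η = (dQ/dY)·(Y/Q) = 0.051 × (1500/406.500) = 0.188.
Since 0 < η < 1, the good is a necessity.

0.188 (necessity)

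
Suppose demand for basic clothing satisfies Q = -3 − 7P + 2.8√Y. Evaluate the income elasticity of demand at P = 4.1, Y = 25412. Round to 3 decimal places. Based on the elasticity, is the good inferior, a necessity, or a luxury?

0.538 (necessity)

At P = 4.1, Y = 25412: Q = 414.652.
Holding P constant, ∂Q/∂Y = 2.8/(2√Y) = 0.00878231.
η_Y = (∂Q/∂Y)·(Y/Q) = 0.00878231 × (25412/414.652) = 0.538.
Since 0 < η < 1, this is a necessity.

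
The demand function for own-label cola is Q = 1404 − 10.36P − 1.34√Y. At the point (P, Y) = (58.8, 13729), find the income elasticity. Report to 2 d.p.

At P = 58.8, Y = 13729: Q = 637.823.
Holding P constant, ∂Q/∂Y = -1.34/(2√Y) = -0.00571815.
η_Y = (∂Q/∂Y)·(Y/Q) = -0.00571815 × (13729/637.823) = -0.12.

-0.12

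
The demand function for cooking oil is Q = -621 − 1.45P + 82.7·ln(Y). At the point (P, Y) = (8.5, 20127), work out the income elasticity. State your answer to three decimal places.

At P = 8.5, Y = 20127: Q = 186.217.
Holding P constant, ∂Q/∂Y = 82.7/Y = 0.00410891.
η_Y = (∂Q/∂Y)·(Y/Q) = 0.00410891 × (20127/186.217) = 0.444.

0.444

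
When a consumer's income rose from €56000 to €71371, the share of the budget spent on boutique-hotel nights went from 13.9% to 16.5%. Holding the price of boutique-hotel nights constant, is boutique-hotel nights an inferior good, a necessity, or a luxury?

luxury

The budget share rises as income rises, so η > 1.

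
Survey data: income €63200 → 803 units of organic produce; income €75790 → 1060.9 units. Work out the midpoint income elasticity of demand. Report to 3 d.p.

1.528

ΔQ = 1060.9 − 803 = 257.9; midpoint Q̄ = (803 + 1060.9)/2 = 931.95.
ΔI = 75790 − 63200 = 12590; midpoint Ī = (63200 + 75790)/2 = 69495.
η = (ΔQ/Q̄) ÷ (ΔI/Ī) = (257.9/931.95) ÷ (12590/69495) = 1.528.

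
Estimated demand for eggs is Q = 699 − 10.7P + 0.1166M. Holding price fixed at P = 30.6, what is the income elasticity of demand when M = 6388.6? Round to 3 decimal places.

0.667

At P = 30.6, M = 6388.6: Q = 1116.491.
Holding P constant, ∂Q/∂M = 0.1166.
η_M = (∂Q/∂M)·(M/Q) = 0.1166 × (6388.6/1116.491) = 0.667.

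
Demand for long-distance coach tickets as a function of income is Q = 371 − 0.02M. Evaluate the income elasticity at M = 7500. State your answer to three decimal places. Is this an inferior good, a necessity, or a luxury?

At M = 7500: Q = 221.000.
dQ/dM = −0.02.
η = (dQ/dM)·(M/Q) = -0.02 × (7500/221.000) = -0.679.
Since η < 0, the good is an inferior good.

-0.679 (inferior good)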